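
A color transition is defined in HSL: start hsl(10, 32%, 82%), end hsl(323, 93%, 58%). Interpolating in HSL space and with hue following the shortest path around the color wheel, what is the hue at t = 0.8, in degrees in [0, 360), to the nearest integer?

332

Hue: 323 − 10 = 313°, but |313| > 180 so the shorter arc goes the other way: Δh = 313 − 360 = -47°.
H = 10 + 0.8 × (-47) = -27.6 → -28 → -28 mod 360 = 332°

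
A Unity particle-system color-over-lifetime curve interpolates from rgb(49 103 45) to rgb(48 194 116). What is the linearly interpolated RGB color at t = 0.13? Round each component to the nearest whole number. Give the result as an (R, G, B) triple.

R = 49 + 0.13 × (48 − 49) = 49 + 0.13 × -1 = 48.87 → 49
G = 103 + 0.13 × (194 − 103) = 103 + 0.13 × 91 = 114.83 → 115
B = 45 + 0.13 × (116 − 45) = 45 + 0.13 × 71 = 54.23 → 54

(49, 115, 54)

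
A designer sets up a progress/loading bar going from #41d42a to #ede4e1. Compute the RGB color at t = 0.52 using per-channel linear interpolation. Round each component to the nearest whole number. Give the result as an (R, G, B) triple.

#41d42a → (65, 212, 42); #ede4e1 → (237, 228, 225).
R = 65 + 0.52 × (237 − 65) = 65 + 0.52 × 172 = 154.44 → 154
G = 212 + 0.52 × (228 − 212) = 212 + 0.52 × 16 = 220.32 → 220
B = 42 + 0.52 × (225 − 42) = 42 + 0.52 × 183 = 137.16 → 137

(154, 220, 137)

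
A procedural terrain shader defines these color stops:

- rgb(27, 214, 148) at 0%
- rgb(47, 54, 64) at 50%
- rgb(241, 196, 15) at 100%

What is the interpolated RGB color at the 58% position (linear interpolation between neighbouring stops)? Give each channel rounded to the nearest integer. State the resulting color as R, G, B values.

(78, 77, 56)

58% lies between the 50% and 100% stops, so the local fraction is t = (58 − 50)/(100 − 50) = 8/50 ≈ 0.16.
R = 47 + 0.16 × (241 − 47) = 78.04 → 78
G = 54 + 0.16 × (196 − 54) = 76.72 → 77
B = 64 + 0.16 × (15 − 64) = 56.16 → 56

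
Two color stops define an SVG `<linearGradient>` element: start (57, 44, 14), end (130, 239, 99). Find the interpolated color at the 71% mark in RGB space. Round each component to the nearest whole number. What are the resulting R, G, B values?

(109, 182, 74)

71% corresponds to t = 0.71.
R = 57 + 0.71 × (130 − 57) = 57 + 0.71 × 73 = 108.83 → 109
G = 44 + 0.71 × (239 − 44) = 44 + 0.71 × 195 = 182.45 → 182
B = 14 + 0.71 × (99 − 14) = 14 + 0.71 × 85 = 74.35 → 74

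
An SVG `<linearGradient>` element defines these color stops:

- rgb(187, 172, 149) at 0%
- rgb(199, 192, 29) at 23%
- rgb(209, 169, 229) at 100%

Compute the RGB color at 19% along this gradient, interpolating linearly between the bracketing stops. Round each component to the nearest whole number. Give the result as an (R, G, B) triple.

19% lies between the 0% and 23% stops, so the local fraction is t = (19 − 0)/(23 − 0) = 19/23 ≈ 0.8261.
R = 187 + 0.8261 × (199 − 187) = 196.913 → 197
G = 172 + 0.8261 × (192 − 172) = 188.522 → 189
B = 149 + 0.8261 × (29 − 149) = 49.868 → 50

(197, 189, 50)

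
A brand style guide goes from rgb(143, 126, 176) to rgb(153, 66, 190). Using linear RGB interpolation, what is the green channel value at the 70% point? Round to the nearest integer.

G = 126 + 0.7 × (66 − 126) = 84 → 84

84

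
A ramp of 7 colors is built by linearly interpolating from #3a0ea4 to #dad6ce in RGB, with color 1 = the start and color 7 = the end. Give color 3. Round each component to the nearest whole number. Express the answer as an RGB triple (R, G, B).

(111, 81, 178)

With 7 swatches and endpoints inclusive, swatch 3 sits at t = (3 − 1)/(7 − 1) = 2/6 ≈ 0.3333.
#3a0ea4 → (58, 14, 164); #dad6ce → (218, 214, 206).
R = 58 + 0.3333 × (218 − 58) = 111.328 → 111
G = 14 + 0.3333 × (214 − 14) = 80.66 → 81
B = 164 + 0.3333 × (206 − 164) = 177.999 → 178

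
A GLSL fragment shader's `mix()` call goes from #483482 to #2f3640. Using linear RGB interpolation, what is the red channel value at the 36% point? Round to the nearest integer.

R₁ = 72 (from #483482), R₂ = 47 (from #2f3640).
R = 72 + 0.36 × (47 − 72) = 63 → 63

63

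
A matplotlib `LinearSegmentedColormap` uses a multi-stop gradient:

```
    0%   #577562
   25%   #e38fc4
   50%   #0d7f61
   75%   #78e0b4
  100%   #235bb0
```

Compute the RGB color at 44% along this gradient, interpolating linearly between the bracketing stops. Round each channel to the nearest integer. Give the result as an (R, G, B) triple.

44% lies between the 25% and 50% stops, so the local fraction is t = (44 − 25)/(50 − 25) = 19/25 ≈ 0.76.
#e38fc4 → (227, 143, 196); #0d7f61 → (13, 127, 97).
R = 227 + 0.76 × (13 − 227) = 64.36 → 64
G = 143 + 0.76 × (127 − 143) = 130.84 → 131
B = 196 + 0.76 × (97 − 196) = 120.76 → 121

(64, 131, 121)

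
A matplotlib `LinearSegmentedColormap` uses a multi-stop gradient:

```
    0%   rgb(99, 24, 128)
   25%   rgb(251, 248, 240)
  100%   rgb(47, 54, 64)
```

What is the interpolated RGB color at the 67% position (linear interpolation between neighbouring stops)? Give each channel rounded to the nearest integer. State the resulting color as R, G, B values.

(137, 139, 141)

67% lies between the 25% and 100% stops, so the local fraction is t = (67 − 25)/(100 − 25) = 42/75 ≈ 0.56.
R = 251 + 0.56 × (47 − 251) = 136.76 → 137
G = 248 + 0.56 × (54 − 248) = 139.36 → 139
B = 240 + 0.56 × (64 − 240) = 141.44 → 141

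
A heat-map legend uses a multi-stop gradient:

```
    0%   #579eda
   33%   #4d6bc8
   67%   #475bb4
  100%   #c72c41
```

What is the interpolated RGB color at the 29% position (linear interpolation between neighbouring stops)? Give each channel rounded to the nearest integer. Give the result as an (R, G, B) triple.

(78, 113, 202)

29% lies between the 0% and 33% stops, so the local fraction is t = (29 − 0)/(33 − 0) = 29/33 ≈ 0.8788.
#579eda → (87, 158, 218); #4d6bc8 → (77, 107, 200).
R = 87 + 0.8788 × (77 − 87) = 78.212 → 78
G = 158 + 0.8788 × (107 − 158) = 113.181 → 113
B = 218 + 0.8788 × (200 − 218) = 202.182 → 202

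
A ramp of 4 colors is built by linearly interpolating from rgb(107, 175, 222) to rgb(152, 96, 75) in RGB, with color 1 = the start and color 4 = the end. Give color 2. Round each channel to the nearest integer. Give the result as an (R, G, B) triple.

With 4 swatches and endpoints inclusive, swatch 2 sits at t = (2 − 1)/(4 − 1) = 1/3 ≈ 0.3333.
R = 107 + 0.3333 × (152 − 107) = 121.999 → 122
G = 175 + 0.3333 × (96 − 175) = 148.669 → 149
B = 222 + 0.3333 × (75 − 222) = 173.005 → 173

(122, 149, 173)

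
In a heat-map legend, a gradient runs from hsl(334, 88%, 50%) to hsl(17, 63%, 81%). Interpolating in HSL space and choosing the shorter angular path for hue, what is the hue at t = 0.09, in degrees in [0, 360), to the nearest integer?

Hue: 17 − 334 = -317°, but |-317| > 180 so the shorter arc goes the other way: Δh = -317 + 360 = 43°.
H = 334 + 0.09 × (43) = 337.87 → 338°

338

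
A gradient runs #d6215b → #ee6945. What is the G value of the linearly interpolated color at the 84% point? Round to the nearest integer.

93

G₁ = 33 (from #d6215b), G₂ = 105 (from #ee6945).
G = 33 + 0.84 × (105 − 33) = 93.48 → 93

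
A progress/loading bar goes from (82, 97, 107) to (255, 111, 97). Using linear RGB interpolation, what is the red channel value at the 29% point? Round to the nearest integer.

R = 82 + 0.29 × (255 − 82) = 132.17 → 132

132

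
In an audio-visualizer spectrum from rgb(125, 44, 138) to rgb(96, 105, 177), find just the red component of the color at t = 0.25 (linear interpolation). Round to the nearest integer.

118

R = 125 + 0.25 × (96 − 125) = 117.75 → 118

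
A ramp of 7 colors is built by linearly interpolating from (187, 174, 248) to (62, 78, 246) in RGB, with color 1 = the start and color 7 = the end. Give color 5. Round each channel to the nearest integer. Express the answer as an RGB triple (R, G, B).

(104, 110, 247)

With 7 swatches and endpoints inclusive, swatch 5 sits at t = (5 − 1)/(7 − 1) = 4/6 ≈ 0.6667.
R = 187 + 0.6667 × (62 − 187) = 103.663 → 104
G = 174 + 0.6667 × (78 − 174) = 109.997 → 110
B = 248 + 0.6667 × (246 − 248) = 246.667 → 247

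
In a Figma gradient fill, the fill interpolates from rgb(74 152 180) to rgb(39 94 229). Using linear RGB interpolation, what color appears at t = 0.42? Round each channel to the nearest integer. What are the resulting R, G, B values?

R = 74 + 0.42 × (39 − 74) = 74 + 0.42 × -35 = 59.3 → 59
G = 152 + 0.42 × (94 − 152) = 152 + 0.42 × -58 = 127.64 → 128
B = 180 + 0.42 × (229 − 180) = 180 + 0.42 × 49 = 200.58 → 201

(59, 128, 201)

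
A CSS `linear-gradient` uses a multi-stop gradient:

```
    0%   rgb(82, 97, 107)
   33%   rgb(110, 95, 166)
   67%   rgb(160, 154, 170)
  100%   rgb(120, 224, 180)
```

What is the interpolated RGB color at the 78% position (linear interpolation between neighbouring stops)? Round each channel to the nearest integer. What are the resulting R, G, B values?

78% lies between the 67% and 100% stops, so the local fraction is t = (78 − 67)/(100 − 67) = 11/33 ≈ 0.3333.
R = 160 + 0.3333 × (120 − 160) = 146.668 → 147
G = 154 + 0.3333 × (224 − 154) = 177.331 → 177
B = 170 + 0.3333 × (180 − 170) = 173.333 → 173

(147, 177, 173)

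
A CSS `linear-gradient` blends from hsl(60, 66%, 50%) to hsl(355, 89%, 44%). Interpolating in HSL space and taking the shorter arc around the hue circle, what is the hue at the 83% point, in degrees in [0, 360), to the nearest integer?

Hue: 355 − 60 = 295°, but |295| > 180 so the shorter arc goes the other way: Δh = 295 − 360 = -65°.
H = 60 + 0.83 × (-65) = 6.05 → 6°

6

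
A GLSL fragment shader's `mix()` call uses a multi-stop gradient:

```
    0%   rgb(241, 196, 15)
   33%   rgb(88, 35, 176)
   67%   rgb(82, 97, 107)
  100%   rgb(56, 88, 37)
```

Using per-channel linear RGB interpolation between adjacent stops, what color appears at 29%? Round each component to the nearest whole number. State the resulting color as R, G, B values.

29% lies between the 0% and 33% stops, so the local fraction is t = (29 − 0)/(33 − 0) = 29/33 ≈ 0.8788.
R = 241 + 0.8788 × (88 − 241) = 106.544 → 107
G = 196 + 0.8788 × (35 − 196) = 54.513 → 55
B = 15 + 0.8788 × (176 − 15) = 156.487 → 156

(107, 55, 156)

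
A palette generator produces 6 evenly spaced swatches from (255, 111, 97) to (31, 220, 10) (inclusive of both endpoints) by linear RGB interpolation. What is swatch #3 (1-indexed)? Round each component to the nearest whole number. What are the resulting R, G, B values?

(165, 155, 62)

With 6 swatches and endpoints inclusive, swatch 3 sits at t = (3 − 1)/(6 − 1) = 2/5 ≈ 0.4.
R = 255 + 0.4 × (31 − 255) = 165.4 → 165
G = 111 + 0.4 × (220 − 111) = 154.6 → 155
B = 97 + 0.4 × (10 − 97) = 62.2 → 62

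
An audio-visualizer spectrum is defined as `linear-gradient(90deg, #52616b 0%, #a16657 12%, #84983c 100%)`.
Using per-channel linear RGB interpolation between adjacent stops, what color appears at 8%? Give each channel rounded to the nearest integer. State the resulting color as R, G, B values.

8% lies between the 0% and 12% stops, so the local fraction is t = (8 − 0)/(12 − 0) = 8/12 ≈ 0.6667.
#52616b → (82, 97, 107); #a16657 → (161, 102, 87).
R = 82 + 0.6667 × (161 − 82) = 134.669 → 135
G = 97 + 0.6667 × (102 − 97) = 100.334 → 100
B = 107 + 0.6667 × (87 − 107) = 93.666 → 94

(135, 100, 94)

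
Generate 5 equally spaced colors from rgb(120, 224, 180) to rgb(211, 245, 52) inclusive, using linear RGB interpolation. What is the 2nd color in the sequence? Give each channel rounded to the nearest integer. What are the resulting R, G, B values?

(143, 229, 148)

With 5 swatches and endpoints inclusive, swatch 2 sits at t = (2 − 1)/(5 − 1) = 1/4 ≈ 0.25.
R = 120 + 0.25 × (211 − 120) = 142.75 → 143
G = 224 + 0.25 × (245 − 224) = 229.25 → 229
B = 180 + 0.25 × (52 − 180) = 148 → 148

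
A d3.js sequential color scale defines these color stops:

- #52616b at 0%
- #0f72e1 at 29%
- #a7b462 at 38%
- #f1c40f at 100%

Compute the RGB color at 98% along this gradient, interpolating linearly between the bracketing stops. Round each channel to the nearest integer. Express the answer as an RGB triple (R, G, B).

98% lies between the 38% and 100% stops, so the local fraction is t = (98 − 38)/(100 − 38) = 60/62 ≈ 0.9677.
#a7b462 → (167, 180, 98); #f1c40f → (241, 196, 15).
R = 167 + 0.9677 × (241 − 167) = 238.61 → 239
G = 180 + 0.9677 × (196 − 180) = 195.483 → 195
B = 98 + 0.9677 × (15 − 98) = 17.681 → 18

(239, 195, 18)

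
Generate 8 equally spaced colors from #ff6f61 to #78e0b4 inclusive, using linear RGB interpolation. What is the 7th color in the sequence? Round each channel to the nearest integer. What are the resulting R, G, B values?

With 8 swatches and endpoints inclusive, swatch 7 sits at t = (7 − 1)/(8 − 1) = 6/7 ≈ 0.8571.
#ff6f61 → (255, 111, 97); #78e0b4 → (120, 224, 180).
R = 255 + 0.8571 × (120 − 255) = 139.291 → 139
G = 111 + 0.8571 × (224 − 111) = 207.852 → 208
B = 97 + 0.8571 × (180 − 97) = 168.139 → 168

(139, 208, 168)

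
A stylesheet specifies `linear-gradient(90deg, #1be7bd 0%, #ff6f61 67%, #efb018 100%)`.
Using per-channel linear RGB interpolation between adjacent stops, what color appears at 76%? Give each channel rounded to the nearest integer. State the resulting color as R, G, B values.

(251, 129, 77)

76% lies between the 67% and 100% stops, so the local fraction is t = (76 − 67)/(100 − 67) = 9/33 ≈ 0.2727.
#ff6f61 → (255, 111, 97); #efb018 → (239, 176, 24).
R = 255 + 0.2727 × (239 − 255) = 250.637 → 251
G = 111 + 0.2727 × (176 − 111) = 128.726 → 129
B = 97 + 0.2727 × (24 − 97) = 77.093 → 77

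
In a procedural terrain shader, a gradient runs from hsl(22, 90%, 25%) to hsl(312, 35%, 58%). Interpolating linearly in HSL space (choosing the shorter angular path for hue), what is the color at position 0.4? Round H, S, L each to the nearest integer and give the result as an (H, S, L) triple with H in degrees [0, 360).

(354, 68, 38)

Hue: 312 − 22 = 290°, but |290| > 180 so the shorter arc goes the other way: Δh = 290 − 360 = -70°.
H = 22 + 0.4 × (-70) = -6 → -6 → -6 mod 360 = 354°
S = 90 + 0.4 × (35 − 90) = 68 → 68%
L = 25 + 0.4 × (58 − 25) = 38.2 → 38%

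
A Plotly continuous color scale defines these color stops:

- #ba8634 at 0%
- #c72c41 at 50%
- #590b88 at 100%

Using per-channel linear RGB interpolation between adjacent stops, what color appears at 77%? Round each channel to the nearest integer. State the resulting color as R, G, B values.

(140, 26, 103)

77% lies between the 50% and 100% stops, so the local fraction is t = (77 − 50)/(100 − 50) = 27/50 ≈ 0.54.
#c72c41 → (199, 44, 65); #590b88 → (89, 11, 136).
R = 199 + 0.54 × (89 − 199) = 139.6 → 140
G = 44 + 0.54 × (11 − 44) = 26.18 → 26
B = 65 + 0.54 × (136 − 65) = 103.34 → 103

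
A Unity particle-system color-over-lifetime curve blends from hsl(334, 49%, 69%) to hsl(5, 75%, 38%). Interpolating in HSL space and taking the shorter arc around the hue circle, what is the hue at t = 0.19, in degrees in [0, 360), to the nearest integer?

340

Hue: 5 − 334 = -329°, but |-329| > 180 so the shorter arc goes the other way: Δh = -329 + 360 = 31°.
H = 334 + 0.19 × (31) = 339.89 → 340°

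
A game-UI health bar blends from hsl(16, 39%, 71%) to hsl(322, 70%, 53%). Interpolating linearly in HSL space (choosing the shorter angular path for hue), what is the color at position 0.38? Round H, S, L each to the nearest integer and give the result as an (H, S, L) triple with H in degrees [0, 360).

(355, 51, 64)

Hue: 322 − 16 = 306°, but |306| > 180 so the shorter arc goes the other way: Δh = 306 − 360 = -54°.
H = 16 + 0.38 × (-54) = -4.52 → -5 → -5 mod 360 = 355°
S = 39 + 0.38 × (70 − 39) = 50.78 → 51%
L = 71 + 0.38 × (53 − 71) = 64.16 → 64%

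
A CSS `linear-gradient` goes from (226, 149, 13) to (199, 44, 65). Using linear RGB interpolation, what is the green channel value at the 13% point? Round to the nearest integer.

135

G = 149 + 0.13 × (44 − 149) = 135.35 → 135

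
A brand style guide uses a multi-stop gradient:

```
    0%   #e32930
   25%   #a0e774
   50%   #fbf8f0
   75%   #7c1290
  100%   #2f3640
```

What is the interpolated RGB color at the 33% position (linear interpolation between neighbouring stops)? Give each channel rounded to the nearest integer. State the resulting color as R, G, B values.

33% lies between the 25% and 50% stops, so the local fraction is t = (33 − 25)/(50 − 25) = 8/25 ≈ 0.32.
#a0e774 → (160, 231, 116); #fbf8f0 → (251, 248, 240).
R = 160 + 0.32 × (251 − 160) = 189.12 → 189
G = 231 + 0.32 × (248 − 231) = 236.44 → 236
B = 116 + 0.32 × (240 − 116) = 155.68 → 156

(189, 236, 156)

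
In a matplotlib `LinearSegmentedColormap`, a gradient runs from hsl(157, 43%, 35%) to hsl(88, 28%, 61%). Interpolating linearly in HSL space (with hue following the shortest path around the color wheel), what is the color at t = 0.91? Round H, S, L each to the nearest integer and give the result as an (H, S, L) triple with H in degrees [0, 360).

(94, 29, 59)

Hue arc: Δh = 88 − 157 = -69° (|Δh| ≤ 180, already the shorter path).
H = 157 + 0.91 × (-69) = 94.21 → 94°
S = 43 + 0.91 × (28 − 43) = 29.35 → 29%
L = 35 + 0.91 × (61 − 35) = 58.66 → 59%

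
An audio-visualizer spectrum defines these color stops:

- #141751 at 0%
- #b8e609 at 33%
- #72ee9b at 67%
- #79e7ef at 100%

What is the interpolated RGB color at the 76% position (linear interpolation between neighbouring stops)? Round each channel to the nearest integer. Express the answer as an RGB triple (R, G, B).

76% lies between the 67% and 100% stops, so the local fraction is t = (76 − 67)/(100 − 67) = 9/33 ≈ 0.2727.
#72ee9b → (114, 238, 155); #79e7ef → (121, 231, 239).
R = 114 + 0.2727 × (121 − 114) = 115.909 → 116
G = 238 + 0.2727 × (231 − 238) = 236.091 → 236
B = 155 + 0.2727 × (239 − 155) = 177.907 → 178

(116, 236, 178)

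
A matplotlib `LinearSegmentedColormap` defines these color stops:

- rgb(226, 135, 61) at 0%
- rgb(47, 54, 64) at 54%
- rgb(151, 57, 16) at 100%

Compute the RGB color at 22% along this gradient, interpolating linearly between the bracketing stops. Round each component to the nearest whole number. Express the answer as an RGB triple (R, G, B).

22% lies between the 0% and 54% stops, so the local fraction is t = (22 − 0)/(54 − 0) = 22/54 ≈ 0.4074.
R = 226 + 0.4074 × (47 − 226) = 153.075 → 153
G = 135 + 0.4074 × (54 − 135) = 102.001 → 102
B = 61 + 0.4074 × (64 − 61) = 62.222 → 62

(153, 102, 62)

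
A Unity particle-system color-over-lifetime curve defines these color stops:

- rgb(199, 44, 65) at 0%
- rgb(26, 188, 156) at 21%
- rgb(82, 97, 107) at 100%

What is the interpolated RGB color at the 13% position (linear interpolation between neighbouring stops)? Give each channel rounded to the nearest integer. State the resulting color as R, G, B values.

(92, 133, 121)

13% lies between the 0% and 21% stops, so the local fraction is t = (13 − 0)/(21 − 0) = 13/21 ≈ 0.619.
R = 199 + 0.619 × (26 − 199) = 91.913 → 92
G = 44 + 0.619 × (188 − 44) = 133.136 → 133
B = 65 + 0.619 × (156 − 65) = 121.329 → 121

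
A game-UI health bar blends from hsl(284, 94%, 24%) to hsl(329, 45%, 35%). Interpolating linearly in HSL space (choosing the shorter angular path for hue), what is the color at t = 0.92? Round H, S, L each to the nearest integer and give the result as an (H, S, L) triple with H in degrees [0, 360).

Hue arc: Δh = 329 − 284 = 45° (|Δh| ≤ 180, already the shorter path).
H = 284 + 0.92 × (45) = 325.4 → 325°
S = 94 + 0.92 × (45 − 94) = 48.92 → 49%
L = 24 + 0.92 × (35 − 24) = 34.12 → 34%

(325, 49, 34)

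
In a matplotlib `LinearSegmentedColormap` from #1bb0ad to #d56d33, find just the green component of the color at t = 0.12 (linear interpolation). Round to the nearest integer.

G₁ = 176 (from #1bb0ad), G₂ = 109 (from #d56d33).
G = 176 + 0.12 × (109 − 176) = 167.96 → 168

168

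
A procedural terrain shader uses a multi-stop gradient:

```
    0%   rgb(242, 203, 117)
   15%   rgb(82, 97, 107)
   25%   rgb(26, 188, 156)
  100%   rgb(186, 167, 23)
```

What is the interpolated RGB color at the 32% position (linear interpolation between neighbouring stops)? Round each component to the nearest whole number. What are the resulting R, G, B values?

32% lies between the 25% and 100% stops, so the local fraction is t = (32 − 25)/(100 − 25) = 7/75 ≈ 0.0933.
R = 26 + 0.0933 × (186 − 26) = 40.928 → 41
G = 188 + 0.0933 × (167 − 188) = 186.041 → 186
B = 156 + 0.0933 × (23 − 156) = 143.591 → 144

(41, 186, 144)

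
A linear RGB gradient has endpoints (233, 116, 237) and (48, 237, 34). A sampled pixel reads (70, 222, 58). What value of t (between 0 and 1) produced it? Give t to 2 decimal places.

Invert the lerp on the B channel (largest span, 203): t = (58 − 237) / (34 − 237) = -179/-203 = 0.88177.
Check on R: (70 − 233)/(48 − 233) = 0.8811 ✓

0.88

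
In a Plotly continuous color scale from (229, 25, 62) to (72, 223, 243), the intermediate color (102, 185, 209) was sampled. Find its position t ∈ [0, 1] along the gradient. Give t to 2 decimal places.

Invert the lerp on the G channel (largest span, 198): t = (185 − 25) / (223 − 25) = 160/198 = 0.80808.
Check on R: (102 − 229)/(72 − 229) = 0.8089 ✓

0.81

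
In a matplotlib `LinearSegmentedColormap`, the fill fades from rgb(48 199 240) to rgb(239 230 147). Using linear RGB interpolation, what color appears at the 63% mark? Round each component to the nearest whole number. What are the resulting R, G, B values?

63% corresponds to t = 0.63.
R = 48 + 0.63 × (239 − 48) = 48 + 0.63 × 191 = 168.33 → 168
G = 199 + 0.63 × (230 − 199) = 199 + 0.63 × 31 = 218.53 → 219
B = 240 + 0.63 × (147 − 240) = 240 + 0.63 × -93 = 181.41 → 181

(168, 219, 181)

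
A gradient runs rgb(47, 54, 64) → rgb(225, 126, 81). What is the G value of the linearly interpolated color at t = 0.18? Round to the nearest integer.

67

G = 54 + 0.18 × (126 − 54) = 66.96 → 67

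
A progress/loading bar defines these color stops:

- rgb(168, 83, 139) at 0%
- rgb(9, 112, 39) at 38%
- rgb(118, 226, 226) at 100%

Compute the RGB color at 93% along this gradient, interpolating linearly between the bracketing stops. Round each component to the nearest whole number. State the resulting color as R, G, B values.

93% lies between the 38% and 100% stops, so the local fraction is t = (93 − 38)/(100 − 38) = 55/62 ≈ 0.8871.
R = 9 + 0.8871 × (118 − 9) = 105.694 → 106
G = 112 + 0.8871 × (226 − 112) = 213.129 → 213
B = 39 + 0.8871 × (226 − 39) = 204.888 → 205

(106, 213, 205)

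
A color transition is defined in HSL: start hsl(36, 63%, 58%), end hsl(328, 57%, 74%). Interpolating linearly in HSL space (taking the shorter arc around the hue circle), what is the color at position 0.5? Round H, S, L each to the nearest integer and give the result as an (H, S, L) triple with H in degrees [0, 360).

Hue: 328 − 36 = 292°, but |292| > 180 so the shorter arc goes the other way: Δh = 292 − 360 = -68°.
H = 36 + 0.5 × (-68) = 2 → 2°
S = 63 + 0.5 × (57 − 63) = 60 → 60%
L = 58 + 0.5 × (74 − 58) = 66 → 66%

(2, 60, 66)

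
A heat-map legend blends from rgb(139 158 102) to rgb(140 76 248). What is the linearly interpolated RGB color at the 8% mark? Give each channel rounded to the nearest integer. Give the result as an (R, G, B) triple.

8% corresponds to t = 0.08.
R = 139 + 0.08 × (140 − 139) = 139 + 0.08 × 1 = 139.08 → 139
G = 158 + 0.08 × (76 − 158) = 158 + 0.08 × -82 = 151.44 → 151
B = 102 + 0.08 × (248 − 102) = 102 + 0.08 × 146 = 113.68 → 114

(139, 151, 114)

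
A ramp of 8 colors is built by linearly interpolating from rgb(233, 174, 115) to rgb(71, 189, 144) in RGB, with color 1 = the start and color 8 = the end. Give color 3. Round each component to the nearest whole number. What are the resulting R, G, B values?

(187, 178, 123)

With 8 swatches and endpoints inclusive, swatch 3 sits at t = (3 − 1)/(8 − 1) = 2/7 ≈ 0.2857.
R = 233 + 0.2857 × (71 − 233) = 186.717 → 187
G = 174 + 0.2857 × (189 − 174) = 178.286 → 178
B = 115 + 0.2857 × (144 − 115) = 123.285 → 123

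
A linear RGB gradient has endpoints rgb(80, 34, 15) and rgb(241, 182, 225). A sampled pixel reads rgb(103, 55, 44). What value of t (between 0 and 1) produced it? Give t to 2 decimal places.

Invert the lerp on the B channel (largest span, 210): t = (44 − 15) / (225 − 15) = 29/210 = 0.1381.
Check on R: (103 − 80)/(241 − 80) = 0.1429 ✓

0.14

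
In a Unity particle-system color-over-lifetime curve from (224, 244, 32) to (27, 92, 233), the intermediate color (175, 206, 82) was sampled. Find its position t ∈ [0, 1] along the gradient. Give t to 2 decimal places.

Invert the lerp on the B channel (largest span, 201): t = (82 − 32) / (233 − 32) = 50/201 = 0.24876.
Check on R: (175 − 224)/(27 − 224) = 0.2487 ✓

0.25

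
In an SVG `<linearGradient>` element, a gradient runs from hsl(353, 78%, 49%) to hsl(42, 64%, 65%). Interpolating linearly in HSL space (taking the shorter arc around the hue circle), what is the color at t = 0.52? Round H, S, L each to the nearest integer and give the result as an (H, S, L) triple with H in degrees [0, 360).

(18, 71, 57)

Hue: 42 − 353 = -311°, but |-311| > 180 so the shorter arc goes the other way: Δh = -311 + 360 = 49°.
H = 353 + 0.52 × (49) = 378.48 → 378 → 378 mod 360 = 18°
S = 78 + 0.52 × (64 − 78) = 70.72 → 71%
L = 49 + 0.52 × (65 − 49) = 57.32 → 57%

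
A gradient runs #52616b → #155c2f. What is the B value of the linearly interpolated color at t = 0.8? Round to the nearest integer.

59

B₁ = 107 (from #52616b), B₂ = 47 (from #155c2f).
B = 107 + 0.8 × (47 − 107) = 59 → 59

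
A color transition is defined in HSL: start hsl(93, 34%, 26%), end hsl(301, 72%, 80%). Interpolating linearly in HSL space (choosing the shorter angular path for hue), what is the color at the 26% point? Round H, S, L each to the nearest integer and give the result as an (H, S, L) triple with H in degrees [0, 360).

Hue: 301 − 93 = 208°, but |208| > 180 so the shorter arc goes the other way: Δh = 208 − 360 = -152°.
H = 93 + 0.26 × (-152) = 53.48 → 53°
S = 34 + 0.26 × (72 − 34) = 43.88 → 44%
L = 26 + 0.26 × (80 − 26) = 40.04 → 40%

(53, 44, 40)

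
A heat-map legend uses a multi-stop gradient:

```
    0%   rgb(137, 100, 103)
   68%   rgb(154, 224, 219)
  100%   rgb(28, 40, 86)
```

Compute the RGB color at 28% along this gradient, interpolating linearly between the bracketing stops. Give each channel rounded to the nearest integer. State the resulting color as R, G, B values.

(144, 151, 151)

28% lies between the 0% and 68% stops, so the local fraction is t = (28 − 0)/(68 − 0) = 28/68 ≈ 0.4118.
R = 137 + 0.4118 × (154 − 137) = 144.001 → 144
G = 100 + 0.4118 × (224 − 100) = 151.063 → 151
B = 103 + 0.4118 × (219 − 103) = 150.769 → 151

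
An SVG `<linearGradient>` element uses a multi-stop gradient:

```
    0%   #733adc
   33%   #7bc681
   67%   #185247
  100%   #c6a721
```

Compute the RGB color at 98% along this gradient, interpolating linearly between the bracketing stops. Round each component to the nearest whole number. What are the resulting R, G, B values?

98% lies between the 67% and 100% stops, so the local fraction is t = (98 − 67)/(100 − 67) = 31/33 ≈ 0.9394.
#185247 → (24, 82, 71); #c6a721 → (198, 167, 33).
R = 24 + 0.9394 × (198 − 24) = 187.456 → 187
G = 82 + 0.9394 × (167 − 82) = 161.849 → 162
B = 71 + 0.9394 × (33 − 71) = 35.303 → 35

(187, 162, 35)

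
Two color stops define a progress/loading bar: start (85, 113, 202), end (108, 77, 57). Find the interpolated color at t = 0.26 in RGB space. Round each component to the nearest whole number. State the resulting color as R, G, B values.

R = 85 + 0.26 × (108 − 85) = 85 + 0.26 × 23 = 90.98 → 91
G = 113 + 0.26 × (77 − 113) = 113 + 0.26 × -36 = 103.64 → 104
B = 202 + 0.26 × (57 − 202) = 202 + 0.26 × -145 = 164.3 → 164

(91, 104, 164)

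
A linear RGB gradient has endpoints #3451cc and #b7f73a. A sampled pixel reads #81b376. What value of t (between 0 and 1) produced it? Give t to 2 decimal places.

0.59

Invert the lerp on the G channel (largest span, 166): t = (179 − 81) / (247 − 81) = 98/166 = 0.59036.
Check on R: (129 − 52)/(183 − 52) = 0.5878 ✓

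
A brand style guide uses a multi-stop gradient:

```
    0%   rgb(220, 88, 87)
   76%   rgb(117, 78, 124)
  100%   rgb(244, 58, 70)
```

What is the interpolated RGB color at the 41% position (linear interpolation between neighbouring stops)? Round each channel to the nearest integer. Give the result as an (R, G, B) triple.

41% lies between the 0% and 76% stops, so the local fraction is t = (41 − 0)/(76 − 0) = 41/76 ≈ 0.5395.
R = 220 + 0.5395 × (117 − 220) = 164.431 → 164
G = 88 + 0.5395 × (78 − 88) = 82.605 → 83
B = 87 + 0.5395 × (124 − 87) = 106.962 → 107

(164, 83, 107)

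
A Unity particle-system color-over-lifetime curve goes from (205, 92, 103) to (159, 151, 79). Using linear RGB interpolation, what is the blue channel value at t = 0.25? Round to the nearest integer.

B = 103 + 0.25 × (79 − 103) = 97 → 97

97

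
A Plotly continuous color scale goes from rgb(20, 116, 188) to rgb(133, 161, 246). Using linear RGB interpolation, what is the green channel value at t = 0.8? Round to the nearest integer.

152

G = 116 + 0.8 × (161 − 116) = 152 → 152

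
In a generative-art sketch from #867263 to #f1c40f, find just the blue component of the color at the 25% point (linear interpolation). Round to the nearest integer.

B₁ = 99 (from #867263), B₂ = 15 (from #f1c40f).
B = 99 + 0.25 × (15 − 99) = 78 → 78

78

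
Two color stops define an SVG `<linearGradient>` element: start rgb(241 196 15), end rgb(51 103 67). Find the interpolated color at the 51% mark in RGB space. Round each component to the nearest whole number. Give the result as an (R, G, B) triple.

(144, 149, 42)

51% corresponds to t = 0.51.
R = 241 + 0.51 × (51 − 241) = 241 + 0.51 × -190 = 144.1 → 144
G = 196 + 0.51 × (103 − 196) = 196 + 0.51 × -93 = 148.57 → 149
B = 15 + 0.51 × (67 − 15) = 15 + 0.51 × 52 = 41.52 → 42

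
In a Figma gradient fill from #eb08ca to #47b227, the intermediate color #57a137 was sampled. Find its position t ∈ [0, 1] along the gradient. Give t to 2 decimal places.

Invert the lerp on the G channel (largest span, 170): t = (161 − 8) / (178 − 8) = 153/170 = 0.9.
Check on R: (87 − 235)/(71 − 235) = 0.9024 ✓

0.90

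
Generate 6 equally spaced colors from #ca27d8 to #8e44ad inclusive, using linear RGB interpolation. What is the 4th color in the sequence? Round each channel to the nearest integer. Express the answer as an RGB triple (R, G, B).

With 6 swatches and endpoints inclusive, swatch 4 sits at t = (4 − 1)/(6 − 1) = 3/5 ≈ 0.6.
#ca27d8 → (202, 39, 216); #8e44ad → (142, 68, 173).
R = 202 + 0.6 × (142 − 202) = 166 → 166
G = 39 + 0.6 × (68 − 39) = 56.4 → 56
B = 216 + 0.6 × (173 − 216) = 190.2 → 190

(166, 56, 190)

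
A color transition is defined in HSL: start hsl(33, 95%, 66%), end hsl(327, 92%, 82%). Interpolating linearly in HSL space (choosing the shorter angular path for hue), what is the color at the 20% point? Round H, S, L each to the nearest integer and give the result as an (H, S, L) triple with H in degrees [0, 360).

Hue: 327 − 33 = 294°, but |294| > 180 so the shorter arc goes the other way: Δh = 294 − 360 = -66°.
H = 33 + 0.2 × (-66) = 19.8 → 20°
S = 95 + 0.2 × (92 − 95) = 94.4 → 94%
L = 66 + 0.2 × (82 − 66) = 69.2 → 69%

(20, 94, 69)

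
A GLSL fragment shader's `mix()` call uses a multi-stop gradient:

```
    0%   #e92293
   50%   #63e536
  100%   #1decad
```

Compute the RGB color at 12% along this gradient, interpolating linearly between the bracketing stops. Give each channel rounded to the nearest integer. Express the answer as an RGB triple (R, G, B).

12% lies between the 0% and 50% stops, so the local fraction is t = (12 − 0)/(50 − 0) = 12/50 ≈ 0.24.
#e92293 → (233, 34, 147); #63e536 → (99, 229, 54).
R = 233 + 0.24 × (99 − 233) = 200.84 → 201
G = 34 + 0.24 × (229 − 34) = 80.8 → 81
B = 147 + 0.24 × (54 − 147) = 124.68 → 125

(201, 81, 125)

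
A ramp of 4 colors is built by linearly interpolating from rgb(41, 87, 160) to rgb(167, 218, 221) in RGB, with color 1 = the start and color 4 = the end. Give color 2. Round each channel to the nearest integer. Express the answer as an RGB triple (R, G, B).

With 4 swatches and endpoints inclusive, swatch 2 sits at t = (2 − 1)/(4 − 1) = 1/3 ≈ 0.3333.
R = 41 + 0.3333 × (167 − 41) = 82.996 → 83
G = 87 + 0.3333 × (218 − 87) = 130.662 → 131
B = 160 + 0.3333 × (221 − 160) = 180.331 → 180

(83, 131, 180)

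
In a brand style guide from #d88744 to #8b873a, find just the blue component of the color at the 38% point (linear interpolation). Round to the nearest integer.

64

B₁ = 68 (from #d88744), B₂ = 58 (from #8b873a).
B = 68 + 0.38 × (58 − 68) = 64.2 → 64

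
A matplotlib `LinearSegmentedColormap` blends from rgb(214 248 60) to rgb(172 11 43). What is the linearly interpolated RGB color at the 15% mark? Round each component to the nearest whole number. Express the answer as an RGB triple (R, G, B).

15% corresponds to t = 0.15.
R = 214 + 0.15 × (172 − 214) = 214 + 0.15 × -42 = 207.7 → 208
G = 248 + 0.15 × (11 − 248) = 248 + 0.15 × -237 = 212.45 → 212
B = 60 + 0.15 × (43 − 60) = 60 + 0.15 × -17 = 57.45 → 57

(208, 212, 57)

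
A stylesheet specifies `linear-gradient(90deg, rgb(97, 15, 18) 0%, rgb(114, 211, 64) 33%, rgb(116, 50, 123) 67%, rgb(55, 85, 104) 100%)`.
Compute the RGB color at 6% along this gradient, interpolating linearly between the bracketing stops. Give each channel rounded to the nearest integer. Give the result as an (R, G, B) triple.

(100, 51, 26)

6% lies between the 0% and 33% stops, so the local fraction is t = (6 − 0)/(33 − 0) = 6/33 ≈ 0.1818.
R = 97 + 0.1818 × (114 − 97) = 100.091 → 100
G = 15 + 0.1818 × (211 − 15) = 50.633 → 51
B = 18 + 0.1818 × (64 − 18) = 26.363 → 26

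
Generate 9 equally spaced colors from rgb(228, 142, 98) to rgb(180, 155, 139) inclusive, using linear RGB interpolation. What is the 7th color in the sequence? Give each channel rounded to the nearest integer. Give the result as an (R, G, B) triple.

With 9 swatches and endpoints inclusive, swatch 7 sits at t = (7 − 1)/(9 − 1) = 6/8 ≈ 0.75.
R = 228 + 0.75 × (180 − 228) = 192 → 192
G = 142 + 0.75 × (155 − 142) = 151.75 → 152
B = 98 + 0.75 × (139 − 98) = 128.75 → 129

(192, 152, 129)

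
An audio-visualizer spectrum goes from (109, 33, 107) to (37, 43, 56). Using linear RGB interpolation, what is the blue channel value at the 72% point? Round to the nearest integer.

70

B = 107 + 0.72 × (56 − 107) = 70.28 → 70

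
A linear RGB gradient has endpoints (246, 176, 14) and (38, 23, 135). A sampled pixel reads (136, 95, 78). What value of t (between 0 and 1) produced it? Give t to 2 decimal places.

Invert the lerp on the R channel (largest span, 208): t = (136 − 246) / (38 − 246) = -110/-208 = 0.52885.
Check on G: (95 − 176)/(23 − 176) = 0.5294 ✓

0.53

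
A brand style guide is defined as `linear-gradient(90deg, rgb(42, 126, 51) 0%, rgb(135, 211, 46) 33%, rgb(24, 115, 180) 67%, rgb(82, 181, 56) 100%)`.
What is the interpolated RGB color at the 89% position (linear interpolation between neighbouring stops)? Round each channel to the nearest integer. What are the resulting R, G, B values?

89% lies between the 67% and 100% stops, so the local fraction is t = (89 − 67)/(100 − 67) = 22/33 ≈ 0.6667.
R = 24 + 0.6667 × (82 − 24) = 62.669 → 63
G = 115 + 0.6667 × (181 − 115) = 159.002 → 159
B = 180 + 0.6667 × (56 − 180) = 97.329 → 97

(63, 159, 97)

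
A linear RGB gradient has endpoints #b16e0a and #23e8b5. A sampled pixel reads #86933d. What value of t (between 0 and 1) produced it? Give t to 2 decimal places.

0.30

Invert the lerp on the B channel (largest span, 171): t = (61 − 10) / (181 − 10) = 51/171 = 0.29825.
Check on R: (134 − 177)/(35 − 177) = 0.3028 ✓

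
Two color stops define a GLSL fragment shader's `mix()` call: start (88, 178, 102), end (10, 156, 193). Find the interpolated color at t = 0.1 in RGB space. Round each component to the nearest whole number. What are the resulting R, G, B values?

R = 88 + 0.1 × (10 − 88) = 88 + 0.1 × -78 = 80.2 → 80
G = 178 + 0.1 × (156 − 178) = 178 + 0.1 × -22 = 175.8 → 176
B = 102 + 0.1 × (193 − 102) = 102 + 0.1 × 91 = 111.1 → 111

(80, 176, 111)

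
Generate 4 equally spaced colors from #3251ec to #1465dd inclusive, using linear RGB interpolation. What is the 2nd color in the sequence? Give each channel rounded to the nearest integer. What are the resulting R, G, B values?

With 4 swatches and endpoints inclusive, swatch 2 sits at t = (2 − 1)/(4 − 1) = 1/3 ≈ 0.3333.
#3251ec → (50, 81, 236); #1465dd → (20, 101, 221).
R = 50 + 0.3333 × (20 − 50) = 40.001 → 40
G = 81 + 0.3333 × (101 − 81) = 87.666 → 88
B = 236 + 0.3333 × (221 − 236) = 231 → 231

(40, 88, 231)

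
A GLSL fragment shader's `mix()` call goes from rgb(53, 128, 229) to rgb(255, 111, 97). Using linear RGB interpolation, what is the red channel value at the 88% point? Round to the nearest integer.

R = 53 + 0.88 × (255 − 53) = 230.76 → 231

231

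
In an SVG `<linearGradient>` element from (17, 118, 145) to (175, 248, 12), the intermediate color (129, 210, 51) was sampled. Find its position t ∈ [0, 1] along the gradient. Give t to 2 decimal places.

Invert the lerp on the R channel (largest span, 158): t = (129 − 17) / (175 − 17) = 112/158 = 0.70886.
Check on G: (210 − 118)/(248 − 118) = 0.7077 ✓

0.71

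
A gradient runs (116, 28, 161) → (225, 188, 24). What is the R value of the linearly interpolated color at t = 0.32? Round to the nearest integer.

151

R = 116 + 0.32 × (225 − 116) = 150.88 → 151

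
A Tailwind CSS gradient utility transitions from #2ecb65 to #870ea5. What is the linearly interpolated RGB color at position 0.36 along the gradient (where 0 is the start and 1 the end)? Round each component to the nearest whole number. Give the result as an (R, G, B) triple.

#2ecb65 → (46, 203, 101); #870ea5 → (135, 14, 165).
R = 46 + 0.36 × (135 − 46) = 46 + 0.36 × 89 = 78.04 → 78
G = 203 + 0.36 × (14 − 203) = 203 + 0.36 × -189 = 134.96 → 135
B = 101 + 0.36 × (165 − 101) = 101 + 0.36 × 64 = 124.04 → 124
So the blended color is (78, 135, 124), about #4e877c.

(78, 135, 124)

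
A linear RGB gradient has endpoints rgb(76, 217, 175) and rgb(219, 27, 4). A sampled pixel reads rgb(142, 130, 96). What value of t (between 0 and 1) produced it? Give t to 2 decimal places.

Invert the lerp on the G channel (largest span, 190): t = (130 − 217) / (27 − 217) = -87/-190 = 0.45789.
Check on R: (142 − 76)/(219 − 76) = 0.4615 ✓

0.46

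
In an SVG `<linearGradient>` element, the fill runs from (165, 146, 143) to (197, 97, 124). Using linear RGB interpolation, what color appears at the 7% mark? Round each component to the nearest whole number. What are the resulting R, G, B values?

(167, 143, 142)

7% corresponds to t = 0.07.
R = 165 + 0.07 × (197 − 165) = 165 + 0.07 × 32 = 167.24 → 167
G = 146 + 0.07 × (97 − 146) = 146 + 0.07 × -49 = 142.57 → 143
B = 143 + 0.07 × (124 − 143) = 143 + 0.07 × -19 = 141.67 → 142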